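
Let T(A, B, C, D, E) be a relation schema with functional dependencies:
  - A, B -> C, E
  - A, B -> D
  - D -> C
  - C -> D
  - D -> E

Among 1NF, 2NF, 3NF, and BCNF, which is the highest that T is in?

Candidate key: {A, B}. Prime attributes: {A, B}.
For D -> C we have {D}⁺ = {C, D, E}; {D} is not a superkey, so BCNF fails.
D -> C has non-prime {C} on the right and a non-superkey on the left, so 3NF fails.
Checking every proper subset of each key, none determines a non-prime attribute — 2NF is satisfied.

2NF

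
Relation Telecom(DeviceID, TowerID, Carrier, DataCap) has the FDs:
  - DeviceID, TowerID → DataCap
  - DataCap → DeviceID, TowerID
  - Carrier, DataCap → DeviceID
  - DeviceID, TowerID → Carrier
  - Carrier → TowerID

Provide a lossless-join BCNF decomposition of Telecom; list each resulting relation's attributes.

{Carrier, DataCap, DeviceID}; {Carrier, TowerID}

Candidate keys of the original relation: {Carrier, DeviceID}, {DataCap}, {DeviceID, TowerID}.
In {Carrier, DataCap, DeviceID, TowerID}, {Carrier} is not a superkey ({Carrier}⁺ restricted to this set is {Carrier, TowerID}), so split on Carrier → TowerID into {Carrier, TowerID} and {Carrier, DataCap, DeviceID}.
{Carrier, TowerID} is in BCNF.
{Carrier, DataCap, DeviceID} is in BCNF.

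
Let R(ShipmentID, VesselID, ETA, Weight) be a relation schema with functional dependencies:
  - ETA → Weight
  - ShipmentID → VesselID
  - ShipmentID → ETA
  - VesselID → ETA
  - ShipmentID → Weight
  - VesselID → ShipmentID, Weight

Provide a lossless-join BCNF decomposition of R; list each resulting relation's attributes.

{ETA, ShipmentID, VesselID}; {ETA, Weight}

Candidate keys of the original relation: {ShipmentID}, {VesselID}.
Within {ETA, ShipmentID, VesselID, Weight}: {ETA}⁺ ∩ {ETA, ShipmentID, VesselID, Weight} = {ETA, Weight}, not the whole set, so ETA → Weight violates BCNF; decompose into {ETA, Weight} and {ETA, ShipmentID, VesselID}.
{ETA, Weight} is in BCNF.
{ETA, ShipmentID, VesselID} is in BCNF.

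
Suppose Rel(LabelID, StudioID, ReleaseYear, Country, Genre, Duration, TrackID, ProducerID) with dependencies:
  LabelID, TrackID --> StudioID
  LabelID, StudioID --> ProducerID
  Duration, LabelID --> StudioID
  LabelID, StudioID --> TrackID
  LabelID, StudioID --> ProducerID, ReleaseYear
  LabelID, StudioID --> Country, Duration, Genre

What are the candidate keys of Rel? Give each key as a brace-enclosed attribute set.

{Duration, LabelID}, {LabelID, StudioID}, {LabelID, TrackID}

{LabelID} never appears on the right of any FD, so every key must include it.
{Duration, LabelID}⁺ = {Country, Duration, Genre, LabelID, ProducerID, ReleaseYear, StudioID, TrackID}, which is every attribute, so {Duration, LabelID} is a candidate key.
{LabelID, StudioID}⁺ = {Country, Duration, Genre, LabelID, ProducerID, ReleaseYear, StudioID, TrackID}, which is every attribute, so {LabelID, StudioID} is a candidate key.
{LabelID, TrackID}⁺ = {Country, Duration, Genre, LabelID, ProducerID, ReleaseYear, StudioID, TrackID}, which is every attribute, so {LabelID, TrackID} is a candidate key.
No proper subset of any of these is a key, and no other minimal superkey exists.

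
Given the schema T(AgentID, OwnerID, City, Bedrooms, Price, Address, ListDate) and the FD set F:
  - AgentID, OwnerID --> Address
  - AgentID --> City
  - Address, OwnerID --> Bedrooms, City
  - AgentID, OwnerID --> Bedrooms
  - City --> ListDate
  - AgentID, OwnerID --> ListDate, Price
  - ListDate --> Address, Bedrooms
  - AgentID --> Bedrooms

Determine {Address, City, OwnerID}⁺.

{Address, Bedrooms, City, ListDate, OwnerID}

Start with {Address, City, OwnerID}.
Address, OwnerID --> Bedrooms, City applies; add {Bedrooms} → now {Address, Bedrooms, City, OwnerID}.
City --> ListDate applies; add {ListDate} → now {Address, Bedrooms, City, ListDate, OwnerID}.
No further FD applies.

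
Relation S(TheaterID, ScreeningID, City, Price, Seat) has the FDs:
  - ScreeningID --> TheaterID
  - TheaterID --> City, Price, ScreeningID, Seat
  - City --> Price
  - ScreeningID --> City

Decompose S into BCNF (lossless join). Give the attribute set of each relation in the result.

Candidate keys of the original relation: {ScreeningID}, {TheaterID}.
In {City, Price, ScreeningID, Seat, TheaterID}, {City} is not a superkey ({City}⁺ restricted to this set is {City, Price}), so split on City --> Price into {City, Price} and {City, ScreeningID, Seat, TheaterID}.
{City, Price}: every determinant is a superkey — BCNF.
{City, ScreeningID, Seat, TheaterID}: every determinant is a superkey — BCNF.

{City, Price}; {City, ScreeningID, Seat, TheaterID}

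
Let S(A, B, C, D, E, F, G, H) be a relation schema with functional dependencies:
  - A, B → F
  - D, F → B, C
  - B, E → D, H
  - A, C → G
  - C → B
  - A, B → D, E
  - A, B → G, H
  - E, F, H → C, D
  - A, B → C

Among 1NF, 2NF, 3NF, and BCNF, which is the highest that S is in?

3NF

Candidate keys: {A, B}, {A, C}, {A, D, F}, {A, E, F, H}. Prime attributes: {A, B, C, D, E, F, H}.
For D, F → B, C we have {D, F}⁺ = {B, C, D, F}; {D, F} is not a superkey, so BCNF fails.
Its right-hand attributes {B, C} are all prime, as are those of every other non-superkey FD — the relation is in 3NF.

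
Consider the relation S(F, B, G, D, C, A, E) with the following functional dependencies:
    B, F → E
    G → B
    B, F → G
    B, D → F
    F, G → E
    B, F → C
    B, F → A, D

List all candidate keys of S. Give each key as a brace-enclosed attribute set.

{B, D}, {B, F}, {D, G}, {F, G}

{B, D}⁺ = {A, B, C, D, E, F, G} — all of the relation — so {B, D} is a candidate key.
{B, F}⁺ = {A, B, C, D, E, F, G} — all of the relation — so {B, F} is a candidate key.
{D, G}⁺ = {A, B, C, D, E, F, G} — all of the relation — so {D, G} is a candidate key.
{F, G}⁺ = {A, B, C, D, E, F, G} — all of the relation — so {F, G} is a candidate key.
No proper subset of any of these is a key, and no other minimal superkey exists.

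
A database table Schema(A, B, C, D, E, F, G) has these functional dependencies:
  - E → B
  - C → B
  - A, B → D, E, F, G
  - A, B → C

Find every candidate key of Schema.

{A, B}, {A, C}, {A, E}

{A} never appears on the right of any FD, so every key must include it.
{A, B} is a candidate key since {A, B}⁺ = {A, B, C, D, E, F, G} covers every attribute.
{A, C} is a candidate key since {A, C}⁺ = {A, B, C, D, E, F, G} covers every attribute.
{A, E} is a candidate key since {A, E}⁺ = {A, B, C, D, E, F, G} covers every attribute.
No proper subset of any of these is a key, and no other minimal superkey exists.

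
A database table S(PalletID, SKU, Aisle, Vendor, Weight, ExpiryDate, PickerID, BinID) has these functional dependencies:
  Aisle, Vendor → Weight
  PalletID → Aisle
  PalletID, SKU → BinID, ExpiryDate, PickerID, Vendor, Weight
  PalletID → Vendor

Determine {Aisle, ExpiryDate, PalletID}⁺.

{Aisle, ExpiryDate, PalletID, Vendor, Weight}

Start with {Aisle, ExpiryDate, PalletID}.
PalletID → Vendor applies; add {Vendor} → now {Aisle, ExpiryDate, PalletID, Vendor}.
Aisle, Vendor → Weight applies; add {Weight} → now {Aisle, ExpiryDate, PalletID, Vendor, Weight}.
No further FD applies.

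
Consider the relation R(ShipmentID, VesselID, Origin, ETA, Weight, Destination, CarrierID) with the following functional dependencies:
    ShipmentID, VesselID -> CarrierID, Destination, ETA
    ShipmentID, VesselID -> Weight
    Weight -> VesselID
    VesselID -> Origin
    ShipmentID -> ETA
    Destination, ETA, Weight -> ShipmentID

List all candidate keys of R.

{ShipmentID, VesselID} is a candidate key since {ShipmentID, VesselID}⁺ = {CarrierID, Destination, ETA, Origin, ShipmentID, VesselID, Weight} covers every attribute.
{ShipmentID, Weight} is a candidate key since {ShipmentID, Weight}⁺ = {CarrierID, Destination, ETA, Origin, ShipmentID, VesselID, Weight} covers every attribute.
{Destination, ETA, Weight} is a candidate key since {Destination, ETA, Weight}⁺ = {CarrierID, Destination, ETA, Origin, ShipmentID, VesselID, Weight} covers every attribute.
Any other superkey properly contains one of these, so there are no further candidate keys.

{Destination, ETA, Weight}, {ShipmentID, VesselID}, {ShipmentID, Weight}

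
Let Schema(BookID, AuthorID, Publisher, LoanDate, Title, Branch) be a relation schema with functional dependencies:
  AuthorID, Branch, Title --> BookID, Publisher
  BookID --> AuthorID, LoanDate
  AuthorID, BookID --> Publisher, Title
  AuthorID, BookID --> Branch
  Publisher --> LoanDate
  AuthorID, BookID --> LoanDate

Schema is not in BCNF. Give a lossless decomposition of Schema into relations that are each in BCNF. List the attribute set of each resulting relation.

{AuthorID, BookID, Branch, Publisher, Title}; {LoanDate, Publisher}

Candidate keys of the original relation: {AuthorID, Branch, Title}, {BookID}.
Within {AuthorID, BookID, Branch, LoanDate, Publisher, Title}: {Publisher}⁺ ∩ {AuthorID, BookID, Branch, LoanDate, Publisher, Title} = {LoanDate, Publisher}, not the whole set, so Publisher --> LoanDate violates BCNF; decompose into {LoanDate, Publisher} and {AuthorID, BookID, Branch, Publisher, Title}.
{LoanDate, Publisher} has no BCNF violation.
{AuthorID, BookID, Branch, Publisher, Title} has no BCNF violation.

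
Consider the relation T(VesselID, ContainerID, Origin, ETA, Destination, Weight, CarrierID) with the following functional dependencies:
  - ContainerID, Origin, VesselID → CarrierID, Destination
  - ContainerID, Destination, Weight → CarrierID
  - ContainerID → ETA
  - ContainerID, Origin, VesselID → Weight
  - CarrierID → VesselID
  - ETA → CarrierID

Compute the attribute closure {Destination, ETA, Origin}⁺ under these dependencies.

{CarrierID, Destination, ETA, Origin, VesselID}

Start with {Destination, ETA, Origin}.
ETA → CarrierID applies; add {CarrierID} → now {CarrierID, Destination, ETA, Origin}.
CarrierID → VesselID applies; add {VesselID} → now {CarrierID, Destination, ETA, Origin, VesselID}.
No further FD applies.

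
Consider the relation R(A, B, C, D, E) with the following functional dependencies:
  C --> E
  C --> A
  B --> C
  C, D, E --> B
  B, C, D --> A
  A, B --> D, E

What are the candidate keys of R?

{B}⁺ = {A, B, C, D, E}, which is every attribute, so {B} is a candidate key.
{C, D}⁺ = {A, B, C, D, E}, which is every attribute, so {C, D} is a candidate key.
Any other superkey properly contains one of these, so there are no further candidate keys.

{B}, {C, D}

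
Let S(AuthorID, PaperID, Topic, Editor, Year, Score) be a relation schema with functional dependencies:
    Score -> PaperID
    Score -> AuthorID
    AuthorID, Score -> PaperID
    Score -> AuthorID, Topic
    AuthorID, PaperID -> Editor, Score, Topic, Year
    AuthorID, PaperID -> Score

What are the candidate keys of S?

{AuthorID, PaperID}, {Score}

{Score} is a candidate key since {Score}⁺ = {AuthorID, Editor, PaperID, Score, Topic, Year} covers every attribute.
{AuthorID, PaperID} is a candidate key since {AuthorID, PaperID}⁺ = {AuthorID, Editor, PaperID, Score, Topic, Year} covers every attribute.
Any other superkey properly contains one of these, so there are no further candidate keys.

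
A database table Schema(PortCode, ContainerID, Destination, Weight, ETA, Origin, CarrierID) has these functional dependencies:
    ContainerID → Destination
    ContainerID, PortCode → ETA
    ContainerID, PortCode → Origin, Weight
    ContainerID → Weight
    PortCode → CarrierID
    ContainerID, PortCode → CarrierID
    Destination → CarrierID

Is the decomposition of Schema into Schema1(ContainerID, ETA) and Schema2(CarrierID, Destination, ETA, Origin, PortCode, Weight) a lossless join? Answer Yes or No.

Schema1 ∩ Schema2 = {ETA}; its closure under F is {ETA}.
Schema1 ⊄ {ETA} and Schema2 ⊄ {ETA}, so the split is lossy.

No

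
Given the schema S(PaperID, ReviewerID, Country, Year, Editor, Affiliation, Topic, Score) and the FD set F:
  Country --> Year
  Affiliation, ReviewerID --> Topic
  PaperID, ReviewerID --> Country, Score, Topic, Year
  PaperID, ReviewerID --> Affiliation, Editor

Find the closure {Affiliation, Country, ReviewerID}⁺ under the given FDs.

{Affiliation, Country, ReviewerID, Topic, Year}

Start with {Affiliation, Country, ReviewerID}.
Country --> Year applies; add {Year} → now {Affiliation, Country, ReviewerID, Year}.
Affiliation, ReviewerID --> Topic applies; add {Topic} → now {Affiliation, Country, ReviewerID, Topic, Year}.
No further FD applies.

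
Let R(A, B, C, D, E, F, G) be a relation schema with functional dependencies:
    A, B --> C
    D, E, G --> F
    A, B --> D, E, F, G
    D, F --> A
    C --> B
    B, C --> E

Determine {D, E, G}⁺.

{A, D, E, F, G}

Start with {D, E, G}.
D, E, G --> F applies; add {F} → now {D, E, F, G}.
D, F --> A applies; add {A} → now {A, D, E, F, G}.
No further FD applies.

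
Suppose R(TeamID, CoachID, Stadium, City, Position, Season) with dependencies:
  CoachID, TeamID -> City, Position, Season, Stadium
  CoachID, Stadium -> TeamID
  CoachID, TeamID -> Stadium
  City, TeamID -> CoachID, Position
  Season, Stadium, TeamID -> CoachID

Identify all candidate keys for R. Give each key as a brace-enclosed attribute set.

{City, TeamID}⁺ = {City, CoachID, Position, Season, Stadium, TeamID} — all of the relation — so {City, TeamID} is a candidate key.
{CoachID, Stadium}⁺ = {City, CoachID, Position, Season, Stadium, TeamID} — all of the relation — so {CoachID, Stadium} is a candidate key.
{CoachID, TeamID}⁺ = {City, CoachID, Position, Season, Stadium, TeamID} — all of the relation — so {CoachID, TeamID} is a candidate key.
{Season, Stadium, TeamID}⁺ = {City, CoachID, Position, Season, Stadium, TeamID} — all of the relation — so {Season, Stadium, TeamID} is a candidate key.
No proper subset of any of these is a key, and no other minimal superkey exists.

{City, TeamID}, {CoachID, Stadium}, {CoachID, TeamID}, {Season, Stadium, TeamID}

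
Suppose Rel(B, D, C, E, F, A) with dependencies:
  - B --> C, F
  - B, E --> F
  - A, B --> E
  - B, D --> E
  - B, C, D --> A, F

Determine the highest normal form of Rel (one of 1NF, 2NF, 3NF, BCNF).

1NF

Candidate key: {B, D}. Prime attributes: {B, D}.
B --> C, F breaks BCNF: {B}⁺ = {B, C, F}, so {B} is not a superkey.
Because {C, F} are non-prime and the left side of B --> C, F is not a superkey, the relation is not in 3NF.
{B} is a proper subset of the key {B, D}, and {B}⁺ contains the non-prime attributes {C, F} — a partial dependency, so 2NF is violated.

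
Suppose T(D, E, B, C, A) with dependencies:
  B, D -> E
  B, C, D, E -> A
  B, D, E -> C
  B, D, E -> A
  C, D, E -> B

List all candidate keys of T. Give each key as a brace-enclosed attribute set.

{B, D}, {C, D, E}

No FD produces {D}, so it must be in every candidate key.
{B, D}⁺ = {A, B, C, D, E}, which is every attribute, so {B, D} is a candidate key.
{C, D, E}⁺ = {A, B, C, D, E}, which is every attribute, so {C, D, E} is a candidate key.
These are minimal and exhaustive — every other superkey contains one of them.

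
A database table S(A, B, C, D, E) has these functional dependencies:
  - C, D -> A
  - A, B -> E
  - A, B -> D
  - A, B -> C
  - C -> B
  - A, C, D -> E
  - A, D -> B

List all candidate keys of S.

{A, B}, {A, C}, {A, D}, {C, D}

{A, B}⁺ = {A, B, C, D, E}, which is every attribute, so {A, B} is a candidate key.
{A, C}⁺ = {A, B, C, D, E}, which is every attribute, so {A, C} is a candidate key.
{A, D}⁺ = {A, B, C, D, E}, which is every attribute, so {A, D} is a candidate key.
{C, D}⁺ = {A, B, C, D, E}, which is every attribute, so {C, D} is a candidate key.
No proper subset of any of these is a key, and no other minimal superkey exists.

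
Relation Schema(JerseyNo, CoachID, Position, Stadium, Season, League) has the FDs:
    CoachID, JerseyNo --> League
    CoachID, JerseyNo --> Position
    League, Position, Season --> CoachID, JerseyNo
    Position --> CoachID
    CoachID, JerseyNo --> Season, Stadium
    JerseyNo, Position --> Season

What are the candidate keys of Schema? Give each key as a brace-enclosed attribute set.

{CoachID, JerseyNo}⁺ = {CoachID, JerseyNo, League, Position, Season, Stadium}, which is every attribute, so {CoachID, JerseyNo} is a candidate key.
{JerseyNo, Position}⁺ = {CoachID, JerseyNo, League, Position, Season, Stadium}, which is every attribute, so {JerseyNo, Position} is a candidate key.
{League, Position, Season}⁺ = {CoachID, JerseyNo, League, Position, Season, Stadium}, which is every attribute, so {League, Position, Season} is a candidate key.
These are minimal and exhaustive — every other superkey contains one of them.

{CoachID, JerseyNo}, {JerseyNo, Position}, {League, Position, Season}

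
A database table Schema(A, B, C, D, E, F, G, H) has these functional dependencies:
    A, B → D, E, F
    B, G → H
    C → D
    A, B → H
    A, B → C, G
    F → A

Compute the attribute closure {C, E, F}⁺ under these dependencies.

{A, C, D, E, F}

Start with {C, E, F}.
C → D applies; add {D} → now {C, D, E, F}.
F → A applies; add {A} → now {A, C, D, E, F}.
No further FD applies.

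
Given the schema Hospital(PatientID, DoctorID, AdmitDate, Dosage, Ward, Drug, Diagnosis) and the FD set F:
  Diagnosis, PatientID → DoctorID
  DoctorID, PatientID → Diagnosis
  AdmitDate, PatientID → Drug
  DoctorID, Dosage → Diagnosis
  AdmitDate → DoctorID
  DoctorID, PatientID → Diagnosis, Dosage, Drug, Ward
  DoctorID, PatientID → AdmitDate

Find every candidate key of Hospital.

No FD produces {PatientID}, so it must be in every candidate key.
Closure of {AdmitDate, PatientID} is {AdmitDate, Diagnosis, DoctorID, Dosage, Drug, PatientID, Ward}, the whole schema; {AdmitDate, PatientID} is a candidate key.
Closure of {Diagnosis, PatientID} is {AdmitDate, Diagnosis, DoctorID, Dosage, Drug, PatientID, Ward}, the whole schema; {Diagnosis, PatientID} is a candidate key.
Closure of {DoctorID, PatientID} is {AdmitDate, Diagnosis, DoctorID, Dosage, Drug, PatientID, Ward}, the whole schema; {DoctorID, PatientID} is a candidate key.
Any other superkey properly contains one of these, so there are no further candidate keys.

{AdmitDate, PatientID}, {Diagnosis, PatientID}, {DoctorID, PatientID}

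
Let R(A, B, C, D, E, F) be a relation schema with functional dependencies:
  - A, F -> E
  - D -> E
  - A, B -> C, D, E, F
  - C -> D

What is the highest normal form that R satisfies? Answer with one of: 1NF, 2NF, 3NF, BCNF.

Candidate key: {A, B}. Prime attributes: {A, B}.
A, F -> E: {A, F}⁺ = {A, E, F}, which is not all of the attributes, so the left side is not a superkey — BCNF is violated.
A, F -> E has non-prime {E} on the right and a non-superkey on the left, so 3NF fails.
Checking every proper subset of each key, none determines a non-prime attribute — 2NF is satisfied.

2NF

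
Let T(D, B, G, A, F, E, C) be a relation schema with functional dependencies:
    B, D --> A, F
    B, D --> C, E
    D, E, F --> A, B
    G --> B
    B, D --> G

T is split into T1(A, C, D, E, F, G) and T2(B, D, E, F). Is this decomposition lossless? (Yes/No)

Yes

The shared attributes are {D, E, F} and {D, E, F}⁺ = {A, B, C, D, E, F, G}.
This includes all of T1, so the common attributes are a superkey of T1 — the join is lossless.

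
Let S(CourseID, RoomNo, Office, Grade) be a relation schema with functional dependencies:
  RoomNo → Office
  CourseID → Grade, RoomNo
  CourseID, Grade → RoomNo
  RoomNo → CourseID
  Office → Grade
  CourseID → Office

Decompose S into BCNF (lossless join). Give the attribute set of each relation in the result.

Candidate keys of the original relation: {CourseID}, {RoomNo}.
In {CourseID, Grade, Office, RoomNo}, {Office} is not a superkey ({Office}⁺ restricted to this set is {Grade, Office}), so split on Office → Grade into {Grade, Office} and {CourseID, Office, RoomNo}.
{Grade, Office} has no BCNF violation.
{CourseID, Office, RoomNo} has no BCNF violation.

{CourseID, Office, RoomNo}; {Grade, Office}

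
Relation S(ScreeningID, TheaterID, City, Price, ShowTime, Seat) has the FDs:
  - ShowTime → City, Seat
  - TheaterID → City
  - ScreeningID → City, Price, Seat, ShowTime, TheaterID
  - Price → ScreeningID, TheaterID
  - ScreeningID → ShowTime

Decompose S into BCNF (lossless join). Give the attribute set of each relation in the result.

Candidate keys of the original relation: {Price}, {ScreeningID}.
Within {City, Price, ScreeningID, Seat, ShowTime, TheaterID}: {ShowTime}⁺ ∩ {City, Price, ScreeningID, Seat, ShowTime, TheaterID} = {City, Seat, ShowTime}, not the whole set, so ShowTime → City, Seat violates BCNF; decompose into {City, Seat, ShowTime} and {Price, ScreeningID, ShowTime, TheaterID}.
{City, Seat, ShowTime} has no BCNF violation.
{Price, ScreeningID, ShowTime, TheaterID} has no BCNF violation.

{City, Seat, ShowTime}; {Price, ScreeningID, ShowTime, TheaterID}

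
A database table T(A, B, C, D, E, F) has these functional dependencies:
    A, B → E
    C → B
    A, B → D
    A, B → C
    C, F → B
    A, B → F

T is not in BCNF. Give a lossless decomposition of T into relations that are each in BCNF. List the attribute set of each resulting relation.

Candidate keys of the original relation: {A, B}, {A, C}.
In {A, B, C, D, E, F}, {C} is not a superkey ({C}⁺ restricted to this set is {B, C}), so split on C → B into {B, C} and {A, C, D, E, F}.
{B, C} is in BCNF.
{A, C, D, E, F} is in BCNF.

{A, C, D, E, F}; {B, C}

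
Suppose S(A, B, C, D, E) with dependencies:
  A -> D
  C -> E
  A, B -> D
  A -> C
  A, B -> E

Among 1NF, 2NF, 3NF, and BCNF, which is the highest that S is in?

1NF

Candidate key: {A, B}. Prime attributes: {A, B}.
For A -> D we have {A}⁺ = {A, C, D, E}; {A} is not a superkey, so BCNF fails.
Because {D} is non-prime and the left side of A -> D is not a superkey, the relation is not in 3NF.
{A} is a proper subset of the key {A, B}, and {A}⁺ contains the non-prime attributes {C, D, E} — a partial dependency, so 2NF is violated.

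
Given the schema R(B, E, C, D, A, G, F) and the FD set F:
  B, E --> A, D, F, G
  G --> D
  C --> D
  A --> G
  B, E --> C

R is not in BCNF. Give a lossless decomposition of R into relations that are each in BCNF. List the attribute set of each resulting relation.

Candidate key of the original relation: {B, E}.
Within {A, B, C, D, E, F, G}: {G}⁺ ∩ {A, B, C, D, E, F, G} = {D, G}, not the whole set, so G --> D violates BCNF; decompose into {D, G} and {A, B, C, E, F, G}.
{D, G} is in BCNF.
Within {A, B, C, E, F, G}: {A}⁺ ∩ {A, B, C, E, F, G} = {A, G}, not the whole set, so A --> G violates BCNF; decompose into {A, G} and {A, B, C, E, F}.
{A, G} is in BCNF.
{A, B, C, E, F} is in BCNF.

{A, B, C, E, F}; {A, G}; {D, G}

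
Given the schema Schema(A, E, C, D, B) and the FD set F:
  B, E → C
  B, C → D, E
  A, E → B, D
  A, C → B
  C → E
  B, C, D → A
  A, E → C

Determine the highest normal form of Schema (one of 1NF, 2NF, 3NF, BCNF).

3NF

Candidate keys: {A, C}, {A, E}, {B, C}, {B, E}. Prime attributes: {A, B, C, E}.
C → E: {C}⁺ = {C, E}, which is not all of the attributes, so the left side is not a superkey — BCNF is violated.
But every attribute on its right side ({E}) is prime, and the same holds for every other non-superkey FD, so 3NF still holds.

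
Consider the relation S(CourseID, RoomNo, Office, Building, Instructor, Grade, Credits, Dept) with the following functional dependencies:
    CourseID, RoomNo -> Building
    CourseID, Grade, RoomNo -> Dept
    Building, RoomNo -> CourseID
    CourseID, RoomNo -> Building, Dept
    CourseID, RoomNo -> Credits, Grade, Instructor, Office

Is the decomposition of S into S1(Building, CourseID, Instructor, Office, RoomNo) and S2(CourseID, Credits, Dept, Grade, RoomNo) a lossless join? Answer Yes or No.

Yes

Common attributes: {CourseID, RoomNo}; their closure is {Building, CourseID, Credits, Dept, Grade, Instructor, Office, RoomNo}.
This includes all of S1, so the common attributes are a superkey of S1 — the join is lossless.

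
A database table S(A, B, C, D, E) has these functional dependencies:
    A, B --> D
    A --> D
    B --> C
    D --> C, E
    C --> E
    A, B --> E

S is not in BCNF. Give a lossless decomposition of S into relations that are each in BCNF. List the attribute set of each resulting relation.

{A, B}; {A, D}; {C, D}; {C, E}

Candidate key of the original relation: {A, B}.
{A, B, C, D, E}: {A} determines {A, C, D, E} here but is not a superkey — split on A --> C, D, E, giving {A, C, D, E} and {A, B}.
{A, C, D, E}: {D} determines {C, D, E} here but is not a superkey — split on D --> C, E, giving {C, D, E} and {A, D}.
{C, D, E}: {C} determines {C, E} here but is not a superkey — split on C --> E, giving {C, E} and {C, D}.
{C, E} is in BCNF.
{C, D} is in BCNF.
{A, D} is in BCNF.
{A, B} is in BCNF.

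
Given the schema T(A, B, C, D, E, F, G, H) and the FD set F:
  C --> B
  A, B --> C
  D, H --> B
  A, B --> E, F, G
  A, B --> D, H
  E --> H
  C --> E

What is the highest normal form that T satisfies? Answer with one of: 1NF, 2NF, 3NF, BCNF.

3NF

Candidate keys: {A, B}, {A, C}, {A, D, E}, {A, D, H}. Prime attributes: {A, B, C, D, E, H}.
C --> B breaks BCNF: {C}⁺ = {B, C, E, H}, so {C} is not a superkey.
Since {B} ⊆ prime attributes and every other non-superkey FD also has a prime right side, the schema is in 3NF.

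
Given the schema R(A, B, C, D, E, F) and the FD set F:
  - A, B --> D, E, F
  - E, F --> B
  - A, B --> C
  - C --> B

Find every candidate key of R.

No FD produces {A}, so it must be in every candidate key.
{A, B}⁺ = {A, B, C, D, E, F} — all of the relation — so {A, B} is a candidate key.
{A, C}⁺ = {A, B, C, D, E, F} — all of the relation — so {A, C} is a candidate key.
{A, E, F}⁺ = {A, B, C, D, E, F} — all of the relation — so {A, E, F} is a candidate key.
These are minimal and exhaustive — every other superkey contains one of them.

{A, B}, {A, C}, {A, E, F}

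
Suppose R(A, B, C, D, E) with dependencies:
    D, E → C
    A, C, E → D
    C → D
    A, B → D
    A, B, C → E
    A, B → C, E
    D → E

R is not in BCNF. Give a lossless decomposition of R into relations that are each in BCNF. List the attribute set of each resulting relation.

Candidate key of the original relation: {A, B}.
In {A, B, C, D, E}, {D, E} is not a superkey ({D, E}⁺ restricted to this set is {C, D, E}), so split on D, E → C into {C, D, E} and {A, B, D, E}.
{C, D, E} is in BCNF.
In {A, B, D, E}, {D} is not a superkey ({D}⁺ restricted to this set is {D, E}), so split on D → E into {D, E} and {A, B, D}.
{D, E} is in BCNF.
{A, B, D} is in BCNF.

{A, B, D}; {C, D, E}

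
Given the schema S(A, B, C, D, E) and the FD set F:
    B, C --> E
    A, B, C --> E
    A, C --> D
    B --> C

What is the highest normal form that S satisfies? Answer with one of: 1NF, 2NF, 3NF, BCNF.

1NF

Candidate key: {A, B}. Prime attributes: {A, B}.
B, C --> E breaks BCNF: {B, C}⁺ = {B, C, E}, so {B, C} is not a superkey.
Because {E} is non-prime and the left side of B, C --> E is not a superkey, the relation is not in 3NF.
{B} is a proper subset of the key {A, B}, and {B}⁺ contains the non-prime attributes {C, E} — a partial dependency, so 2NF is violated.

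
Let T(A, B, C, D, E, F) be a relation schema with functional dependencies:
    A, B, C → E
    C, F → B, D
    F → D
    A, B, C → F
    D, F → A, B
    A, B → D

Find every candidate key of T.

{C} never appears on the right of any FD, so every key must include it.
Closure of {C, F} is {A, B, C, D, E, F}, the whole schema; {C, F} is a candidate key.
Closure of {A, B, C} is {A, B, C, D, E, F}, the whole schema; {A, B, C} is a candidate key.
These are minimal and exhaustive — every other superkey contains one of them.

{A, B, C}, {C, F}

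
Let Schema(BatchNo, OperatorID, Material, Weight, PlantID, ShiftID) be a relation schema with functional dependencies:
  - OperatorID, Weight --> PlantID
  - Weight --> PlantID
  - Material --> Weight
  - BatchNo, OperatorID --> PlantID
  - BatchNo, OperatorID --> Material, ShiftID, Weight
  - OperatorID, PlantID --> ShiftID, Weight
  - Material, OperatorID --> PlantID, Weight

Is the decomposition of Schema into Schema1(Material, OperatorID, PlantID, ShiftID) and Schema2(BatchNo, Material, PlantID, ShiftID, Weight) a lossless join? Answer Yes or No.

The shared attributes are {Material, PlantID, ShiftID} and {Material, PlantID, ShiftID}⁺ = {Material, PlantID, ShiftID, Weight}.
Schema1 ⊄ {Material, PlantID, ShiftID, Weight} and Schema2 ⊄ {Material, PlantID, ShiftID, Weight}, so the split is lossy.

No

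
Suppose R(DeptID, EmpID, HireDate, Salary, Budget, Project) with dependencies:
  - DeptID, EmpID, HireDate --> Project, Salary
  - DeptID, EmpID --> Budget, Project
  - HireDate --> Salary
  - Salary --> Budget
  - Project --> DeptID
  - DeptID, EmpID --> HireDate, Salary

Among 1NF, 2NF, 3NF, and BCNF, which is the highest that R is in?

Candidate keys: {DeptID, EmpID}, {EmpID, Project}. Prime attributes: {DeptID, EmpID, Project}.
HireDate --> Salary breaks BCNF: {HireDate}⁺ = {Budget, HireDate, Salary}, so {HireDate} is not a superkey.
HireDate --> Salary has non-prime {Salary} on the right and a non-superkey on the left, so 3NF fails.
Checking every proper subset of each key, none determines a non-prime attribute — 2NF is satisfied.

2NF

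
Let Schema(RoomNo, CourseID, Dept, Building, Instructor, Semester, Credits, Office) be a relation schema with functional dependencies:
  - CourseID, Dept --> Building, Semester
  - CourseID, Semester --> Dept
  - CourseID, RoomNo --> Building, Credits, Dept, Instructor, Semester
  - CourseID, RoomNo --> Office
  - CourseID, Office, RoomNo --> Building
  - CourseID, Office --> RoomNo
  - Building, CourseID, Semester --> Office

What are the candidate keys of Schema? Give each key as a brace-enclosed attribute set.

No FD produces {CourseID}, so it must be in every candidate key.
Closure of {CourseID, Dept} is {Building, CourseID, Credits, Dept, Instructor, Office, RoomNo, Semester}, the whole schema; {CourseID, Dept} is a candidate key.
Closure of {CourseID, Office} is {Building, CourseID, Credits, Dept, Instructor, Office, RoomNo, Semester}, the whole schema; {CourseID, Office} is a candidate key.
Closure of {CourseID, RoomNo} is {Building, CourseID, Credits, Dept, Instructor, Office, RoomNo, Semester}, the whole schema; {CourseID, RoomNo} is a candidate key.
Closure of {CourseID, Semester} is {Building, CourseID, Credits, Dept, Instructor, Office, RoomNo, Semester}, the whole schema; {CourseID, Semester} is a candidate key.
No proper subset of any of these is a key, and no other minimal superkey exists.

{CourseID, Dept}, {CourseID, Office}, {CourseID, RoomNo}, {CourseID, Semester}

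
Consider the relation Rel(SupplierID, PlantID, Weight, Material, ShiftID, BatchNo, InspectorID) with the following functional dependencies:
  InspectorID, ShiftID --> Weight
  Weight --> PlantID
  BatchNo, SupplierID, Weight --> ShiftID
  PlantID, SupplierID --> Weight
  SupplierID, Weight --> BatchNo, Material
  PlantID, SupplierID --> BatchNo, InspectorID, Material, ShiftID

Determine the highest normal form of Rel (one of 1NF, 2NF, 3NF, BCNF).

Candidate keys: {InspectorID, ShiftID, SupplierID}, {PlantID, SupplierID}, {SupplierID, Weight}. Prime attributes: {InspectorID, PlantID, ShiftID, SupplierID, Weight}.
InspectorID, ShiftID --> Weight: {InspectorID, ShiftID}⁺ = {InspectorID, PlantID, ShiftID, Weight}, which is not all of the attributes, so the left side is not a superkey — BCNF is violated.
But every attribute on its right side ({Weight}) is prime, and the same holds for every other non-superkey FD, so 3NF still holds.

3NF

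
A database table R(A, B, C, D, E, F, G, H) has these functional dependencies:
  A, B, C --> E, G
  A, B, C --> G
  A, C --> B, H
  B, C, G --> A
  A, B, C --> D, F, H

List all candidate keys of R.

{A, C}, {B, C, G}

No FD produces {C}, so it must be in every candidate key.
{A, C} is a candidate key since {A, C}⁺ = {A, B, C, D, E, F, G, H} covers every attribute.
{B, C, G} is a candidate key since {B, C, G}⁺ = {A, B, C, D, E, F, G, H} covers every attribute.
Any other superkey properly contains one of these, so there are no further candidate keys.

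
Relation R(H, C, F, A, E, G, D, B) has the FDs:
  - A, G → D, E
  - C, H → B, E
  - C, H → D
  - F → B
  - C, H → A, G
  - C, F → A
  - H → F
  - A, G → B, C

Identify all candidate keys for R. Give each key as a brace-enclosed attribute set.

{A, G, H}, {C, H}

Attributes never on any right-hand side: {H} — every candidate key must contain it.
{C, H}⁺ = {A, B, C, D, E, F, G, H}, which is every attribute, so {C, H} is a candidate key.
{A, G, H}⁺ = {A, B, C, D, E, F, G, H}, which is every attribute, so {A, G, H} is a candidate key.
No proper subset of any of these is a key, and no other minimal superkey exists.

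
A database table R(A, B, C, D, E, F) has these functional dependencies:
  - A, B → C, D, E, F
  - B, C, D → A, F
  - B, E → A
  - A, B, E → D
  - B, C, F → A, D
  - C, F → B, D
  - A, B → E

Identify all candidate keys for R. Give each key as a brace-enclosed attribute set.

Closure of {A, B} is {A, B, C, D, E, F}, the whole schema; {A, B} is a candidate key.
Closure of {B, E} is {A, B, C, D, E, F}, the whole schema; {B, E} is a candidate key.
Closure of {C, F} is {A, B, C, D, E, F}, the whole schema; {C, F} is a candidate key.
Closure of {B, C, D} is {A, B, C, D, E, F}, the whole schema; {B, C, D} is a candidate key.
These are minimal and exhaustive — every other superkey contains one of them.

{A, B}, {B, C, D}, {B, E}, {C, F}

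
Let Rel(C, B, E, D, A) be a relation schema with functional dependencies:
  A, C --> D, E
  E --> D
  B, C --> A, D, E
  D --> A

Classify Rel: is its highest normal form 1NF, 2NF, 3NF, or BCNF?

Candidate key: {B, C}. Prime attributes: {B, C}.
For A, C --> D, E we have {A, C}⁺ = {A, C, D, E}; {A, C} is not a superkey, so BCNF fails.
Because {D, E} are non-prime and the left side of A, C --> D, E is not a superkey, the relation is not in 3NF.
No non-prime attribute depends on a proper subset of any candidate key, so 2NF holds.

2NF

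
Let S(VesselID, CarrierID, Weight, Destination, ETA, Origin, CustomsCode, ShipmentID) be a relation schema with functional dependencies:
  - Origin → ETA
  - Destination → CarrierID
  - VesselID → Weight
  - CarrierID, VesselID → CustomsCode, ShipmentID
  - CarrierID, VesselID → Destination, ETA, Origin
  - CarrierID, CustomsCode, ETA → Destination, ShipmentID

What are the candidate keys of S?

No FD produces {VesselID}, so it must be in every candidate key.
{CarrierID, VesselID}⁺ = {CarrierID, CustomsCode, Destination, ETA, Origin, ShipmentID, VesselID, Weight}, which is every attribute, so {CarrierID, VesselID} is a candidate key.
{Destination, VesselID}⁺ = {CarrierID, CustomsCode, Destination, ETA, Origin, ShipmentID, VesselID, Weight}, which is every attribute, so {Destination, VesselID} is a candidate key.
No proper subset of any of these is a key, and no other minimal superkey exists.

{CarrierID, VesselID}, {Destination, VesselID}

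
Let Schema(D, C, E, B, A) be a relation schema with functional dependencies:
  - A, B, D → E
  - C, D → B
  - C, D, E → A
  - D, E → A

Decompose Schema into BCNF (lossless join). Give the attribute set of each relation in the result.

Candidate keys of the original relation: {A, C, D}, {C, D, E}.
{A, B, C, D, E}: {A, B, D} determines {A, B, D, E} here but is not a superkey — split on A, B, D → E, giving {A, B, D, E} and {A, B, C, D}.
{A, B, D, E}: {D, E} determines {A, D, E} here but is not a superkey — split on D, E → A, giving {A, D, E} and {B, D, E}.
{A, D, E} is in BCNF.
{B, D, E} is in BCNF.
{A, B, C, D}: {C, D} determines {B, C, D} here but is not a superkey — split on C, D → B, giving {B, C, D} and {A, C, D}.
{B, C, D} is in BCNF.
{A, C, D} is in BCNF.

{A, C, D}; {A, D, E}; {B, C, D}; {B, D, E}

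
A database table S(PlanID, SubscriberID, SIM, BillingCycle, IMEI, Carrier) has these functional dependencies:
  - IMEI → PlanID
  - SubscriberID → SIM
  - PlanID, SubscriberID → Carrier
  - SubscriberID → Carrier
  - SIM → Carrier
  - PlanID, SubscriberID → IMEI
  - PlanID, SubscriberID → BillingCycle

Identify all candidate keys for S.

{IMEI, SubscriberID}, {PlanID, SubscriberID}

No FD produces {SubscriberID}, so it must be in every candidate key.
Closure of {IMEI, SubscriberID} is {BillingCycle, Carrier, IMEI, PlanID, SIM, SubscriberID}, the whole schema; {IMEI, SubscriberID} is a candidate key.
Closure of {PlanID, SubscriberID} is {BillingCycle, Carrier, IMEI, PlanID, SIM, SubscriberID}, the whole schema; {PlanID, SubscriberID} is a candidate key.
Any other superkey properly contains one of these, so there are no further candidate keys.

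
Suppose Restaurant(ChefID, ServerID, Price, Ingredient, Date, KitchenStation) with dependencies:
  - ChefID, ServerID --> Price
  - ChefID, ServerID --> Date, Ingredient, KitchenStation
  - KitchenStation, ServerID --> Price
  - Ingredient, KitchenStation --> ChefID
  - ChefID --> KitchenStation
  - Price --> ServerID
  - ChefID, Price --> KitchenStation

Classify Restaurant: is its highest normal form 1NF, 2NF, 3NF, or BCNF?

3NF

Candidate keys: {ChefID, Price}, {ChefID, ServerID}, {Ingredient, KitchenStation, Price}, {Ingredient, KitchenStation, ServerID}. Prime attributes: {ChefID, Ingredient, KitchenStation, Price, ServerID}.
For KitchenStation, ServerID --> Price we have {KitchenStation, ServerID}⁺ = {KitchenStation, Price, ServerID}; {KitchenStation, ServerID} is not a superkey, so BCNF fails.
Its right-hand attributes {Price} are all prime, as are those of every other non-superkey FD — the relation is in 3NF.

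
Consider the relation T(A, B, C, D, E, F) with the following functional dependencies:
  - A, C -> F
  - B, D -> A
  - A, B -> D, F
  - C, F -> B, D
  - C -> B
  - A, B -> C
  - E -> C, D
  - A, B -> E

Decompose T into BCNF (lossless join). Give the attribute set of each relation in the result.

Candidate keys of the original relation: {A, B}, {A, C}, {B, D}, {C, D}, {C, F}, {E}.
Within {A, B, C, D, E, F}: {C}⁺ ∩ {A, B, C, D, E, F} = {B, C}, not the whole set, so C -> B violates BCNF; decompose into {B, C} and {A, C, D, E, F}.
{B, C} has no BCNF violation.
{A, C, D, E, F} has no BCNF violation.

{A, C, D, E, F}; {B, C}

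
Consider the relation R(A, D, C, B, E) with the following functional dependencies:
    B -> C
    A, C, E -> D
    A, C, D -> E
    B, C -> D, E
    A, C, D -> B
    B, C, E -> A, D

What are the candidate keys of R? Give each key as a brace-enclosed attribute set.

{A, C, D}, {A, C, E}, {B}

Closure of {B} is {A, B, C, D, E}, the whole schema; {B} is a candidate key.
Closure of {A, C, D} is {A, B, C, D, E}, the whole schema; {A, C, D} is a candidate key.
Closure of {A, C, E} is {A, B, C, D, E}, the whole schema; {A, C, E} is a candidate key.
No proper subset of any of these is a key, and no other minimal superkey exists.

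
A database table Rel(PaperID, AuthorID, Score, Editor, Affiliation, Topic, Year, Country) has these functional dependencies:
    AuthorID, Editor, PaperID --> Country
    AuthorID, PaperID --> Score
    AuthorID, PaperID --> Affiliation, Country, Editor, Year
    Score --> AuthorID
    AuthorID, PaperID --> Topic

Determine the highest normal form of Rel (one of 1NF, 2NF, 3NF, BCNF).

3NF

Candidate keys: {AuthorID, PaperID}, {PaperID, Score}. Prime attributes: {AuthorID, PaperID, Score}.
Score --> AuthorID: {Score}⁺ = {AuthorID, Score}, which is not all of the attributes, so the left side is not a superkey — BCNF is violated.
Its right-hand attributes {AuthorID} are all prime, as are those of every other non-superkey FD — the relation is in 3NF.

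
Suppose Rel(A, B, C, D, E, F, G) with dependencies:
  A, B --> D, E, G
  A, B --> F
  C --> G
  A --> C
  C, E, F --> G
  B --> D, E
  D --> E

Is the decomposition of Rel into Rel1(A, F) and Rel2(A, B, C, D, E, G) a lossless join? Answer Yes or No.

Rel1 ∩ Rel2 = {A}; its closure under F is {A, C, G}.
Neither Rel1 nor Rel2 is contained in that closure, so the decomposition is lossy.

No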